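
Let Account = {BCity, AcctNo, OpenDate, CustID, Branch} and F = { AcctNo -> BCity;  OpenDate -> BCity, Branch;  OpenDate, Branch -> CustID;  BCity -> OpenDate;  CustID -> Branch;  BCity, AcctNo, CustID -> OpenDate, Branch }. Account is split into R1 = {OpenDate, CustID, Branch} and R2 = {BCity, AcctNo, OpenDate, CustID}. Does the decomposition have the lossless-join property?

Yes

Common attributes: R1 ∩ R2 = {OpenDate, CustID}.
Closure of {OpenDate, CustID}: OpenDate → BCity, Branch applies, adding BCity, Branch. So (OpenDate, CustID)⁺ = {BCity, OpenDate, CustID, Branch}.
This closure contains every attribute of R1, so R1 ∩ R2 → R1. The join is lossless.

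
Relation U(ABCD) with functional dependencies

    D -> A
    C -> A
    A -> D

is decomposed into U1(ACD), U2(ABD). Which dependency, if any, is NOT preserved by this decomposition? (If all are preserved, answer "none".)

D → A lies within U1.
C → A lies within U1.
A → D lies within U1.
Every dependency is enforceable on the fragments, so the decomposition is dependency-preserving.

none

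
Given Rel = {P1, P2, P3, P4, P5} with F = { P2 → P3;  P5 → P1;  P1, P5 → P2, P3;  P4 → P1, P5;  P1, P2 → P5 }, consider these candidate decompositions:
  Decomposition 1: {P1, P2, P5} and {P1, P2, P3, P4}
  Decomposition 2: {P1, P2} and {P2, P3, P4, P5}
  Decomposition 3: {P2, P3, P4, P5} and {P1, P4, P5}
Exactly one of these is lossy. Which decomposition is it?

Decomposition 1: common = {P1, P2}, closure = {P1, P2, P3, P5} → lossless.
Decomposition 2: common = {P2}, closure = {P2, P3} → lossy.
Decomposition 3: common = {P4, P5}, closure = {P1, P2, P3, P4, P5} → lossless.

Decomposition 2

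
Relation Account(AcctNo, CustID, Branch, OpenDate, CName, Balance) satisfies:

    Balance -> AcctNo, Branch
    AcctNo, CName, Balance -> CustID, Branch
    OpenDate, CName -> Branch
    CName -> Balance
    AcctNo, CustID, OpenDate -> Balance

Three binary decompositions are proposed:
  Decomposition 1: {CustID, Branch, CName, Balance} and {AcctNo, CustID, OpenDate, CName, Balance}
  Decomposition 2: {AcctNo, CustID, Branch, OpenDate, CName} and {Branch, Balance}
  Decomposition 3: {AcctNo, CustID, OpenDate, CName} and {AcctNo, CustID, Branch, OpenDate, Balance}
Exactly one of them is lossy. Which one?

Decomposition 1: common = {CustID, CName, Balance}, closure = {AcctNo, CustID, Branch, CName, Balance} → lossless.
Decomposition 2: common = {Branch}, closure = {Branch} → lossy.
Decomposition 3: common = {AcctNo, CustID, OpenDate}, closure = {AcctNo, CustID, Branch, OpenDate, Balance} → lossless.

Decomposition 2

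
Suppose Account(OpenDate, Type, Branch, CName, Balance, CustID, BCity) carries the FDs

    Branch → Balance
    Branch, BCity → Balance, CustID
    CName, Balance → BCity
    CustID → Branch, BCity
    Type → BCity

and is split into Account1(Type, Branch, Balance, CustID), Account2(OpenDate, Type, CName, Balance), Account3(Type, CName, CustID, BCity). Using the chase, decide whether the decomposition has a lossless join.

Chase test. Columns are OpenDate, Type, Branch, CName, Balance, CustID, BCity; row i has aⱼ where attribute j ∈ Accounti, else bᵢⱼ.
Initial tableau (one row per fragment):
  row 1: b11 a2 a3 b14 a5 a6 b17
  row 2: a1 a2 b23 a4 a5 b26 b27
  row 3: b31 a2 b33 a4 b35 a6 a7
Rows 1 and 3 agree on CustID; apply CustID→Branch, BCity and equate their Branch, BCity entries.
Rows 1 and 2 agree on Type; apply Type→BCity and equate their BCity entries.
Rows 1 and 3 agree on Branch; apply Branch→Balance and equate their Balance entries.
No row becomes fully distinguished — the join is lossy.

No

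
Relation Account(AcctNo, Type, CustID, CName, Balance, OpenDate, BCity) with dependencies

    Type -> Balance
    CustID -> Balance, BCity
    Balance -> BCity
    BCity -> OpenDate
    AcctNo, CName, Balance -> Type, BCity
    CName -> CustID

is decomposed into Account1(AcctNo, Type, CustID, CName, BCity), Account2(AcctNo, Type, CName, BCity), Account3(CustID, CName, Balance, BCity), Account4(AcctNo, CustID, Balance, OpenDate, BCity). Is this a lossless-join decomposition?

Chase test. Columns are AcctNo, Type, CustID, CName, Balance, OpenDate, BCity; row i has aⱼ where attribute j ∈ Accounti, else bᵢⱼ.
Initial tableau (one row per fragment):
  row 1: a1 a2 a3 a4 b15 b16 a7
  row 2: a1 a2 b23 a4 b25 b26 a7
  row 3: b31 b32 a3 a4 a5 b36 a7
  row 4: a1 b42 a3 b44 a5 a6 a7
Rows 1 and 2 agree on Type; apply Type→Balance and equate their Balance entries.
Rows 1 and 3 agree on CustID; apply CustID→Balance, BCity and equate their Balance, BCity entries.
Rows 1 and 2 agree on BCity; apply BCity→OpenDate and equate their OpenDate entries.
Rows 1 and 3 agree on BCity; apply BCity→OpenDate and equate their OpenDate entries.
Rows 1 and 4 agree on BCity; apply BCity→OpenDate and equate their OpenDate entries.
Rows 1 and 2 agree on CName; apply CName→CustID and equate their CustID entries.
Row 1 is now all distinguished symbols — the join is lossless.

Yes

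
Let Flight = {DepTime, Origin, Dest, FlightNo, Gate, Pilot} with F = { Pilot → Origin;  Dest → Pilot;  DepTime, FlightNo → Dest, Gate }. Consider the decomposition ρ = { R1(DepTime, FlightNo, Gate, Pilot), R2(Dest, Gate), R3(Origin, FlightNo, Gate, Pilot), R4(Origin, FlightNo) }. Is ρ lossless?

No

Chase test. Columns are DepTime, Origin, Dest, FlightNo, Gate, Pilot; row i has aⱼ where attribute j ∈ Ri, else bᵢⱼ.
Initial tableau (one row per fragment):
  row 1: a1 b12 b13 a4 a5 a6
  row 2: b21 b22 a3 b24 a5 b26
  row 3: b31 a2 b33 a4 a5 a6
  row 4: b41 a2 b43 a4 b45 b46
Rows 1 and 3 agree on Pilot; apply Pilot→Origin and equate their Origin entries.
No row becomes fully distinguished — the join is lossy.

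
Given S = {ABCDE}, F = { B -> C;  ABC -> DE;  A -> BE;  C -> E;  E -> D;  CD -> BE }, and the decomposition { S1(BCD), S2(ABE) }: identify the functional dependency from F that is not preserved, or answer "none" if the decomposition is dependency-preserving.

Check E → D: no single fragment contains all of {DE}, and the restricted closure of {E} across the fragments never reaches {D}.
B → C is preserved.
ABC → DE is preserved.
A → BE is preserved.
C → E is preserved.
CD → BE is preserved.

E -> D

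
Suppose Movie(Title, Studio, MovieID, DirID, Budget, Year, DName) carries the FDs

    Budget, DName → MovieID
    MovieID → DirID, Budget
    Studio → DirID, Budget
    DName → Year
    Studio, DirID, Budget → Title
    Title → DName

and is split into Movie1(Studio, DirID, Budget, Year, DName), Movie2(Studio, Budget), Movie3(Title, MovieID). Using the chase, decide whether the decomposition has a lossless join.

Chase test. Columns are Title, Studio, MovieID, DirID, Budget, Year, DName; row i has aⱼ where attribute j ∈ Moviei, else bᵢⱼ.
Initial tableau (one row per fragment):
  row 1: b11 a2 b13 a4 a5 a6 a7
  row 2: b21 a2 b23 b24 a5 b26 b27
  row 3: a1 b32 a3 b34 b35 b36 b37
Rows 1 and 2 agree on Studio; apply Studio→DirID, Budget and equate their DirID, Budget entries.
Rows 1 and 2 agree on Studio, DirID, Budget; apply Studio, DirID, Budget→Title and equate their Title entries.
Rows 1 and 2 agree on Title; apply Title→DName and equate their DName entries.
Rows 1 and 2 agree on Budget, DName; apply Budget, DName→MovieID and equate their MovieID entries.
Rows 1 and 2 agree on DName; apply DName→Year and equate their Year entries.
No row becomes fully distinguished — the join is lossy.

No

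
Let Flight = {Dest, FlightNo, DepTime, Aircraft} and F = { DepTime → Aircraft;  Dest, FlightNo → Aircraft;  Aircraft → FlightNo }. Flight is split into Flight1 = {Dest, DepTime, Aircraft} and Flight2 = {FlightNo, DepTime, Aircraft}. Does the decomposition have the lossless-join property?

Common attributes: Flight1 ∩ Flight2 = {DepTime, Aircraft}.
Closure of {DepTime, Aircraft}: Aircraft → FlightNo applies, adding FlightNo. So (DepTime, Aircraft)⁺ = {FlightNo, DepTime, Aircraft}.
This closure contains every attribute of Flight2, so Flight1 ∩ Flight2 → Flight2. The join is lossless.

Yes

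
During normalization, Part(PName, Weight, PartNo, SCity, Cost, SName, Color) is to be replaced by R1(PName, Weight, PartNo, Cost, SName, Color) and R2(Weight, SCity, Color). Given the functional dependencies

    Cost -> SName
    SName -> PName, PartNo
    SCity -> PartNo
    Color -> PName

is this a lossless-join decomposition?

No

Common attributes: R1 ∩ R2 = {Weight, Color}.
Closure of {Weight, Color}: Color → PName applies, adding PName. So (Weight, Color)⁺ = {PName, Weight, Color}.
The closure contains neither all of R1 = {PName, Weight, PartNo, Cost, SName, Color} nor all of R2 = {Weight, SCity, Color}, so the common attributes are not a superkey of either fragment. The join is lossy.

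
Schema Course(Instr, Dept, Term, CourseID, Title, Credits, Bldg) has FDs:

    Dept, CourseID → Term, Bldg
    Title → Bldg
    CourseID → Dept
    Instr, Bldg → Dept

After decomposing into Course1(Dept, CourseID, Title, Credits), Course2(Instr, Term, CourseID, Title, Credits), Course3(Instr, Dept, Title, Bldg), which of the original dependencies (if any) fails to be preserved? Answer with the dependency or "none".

Check Dept, CourseID → Term, Bldg: no single fragment contains all of {Dept, Term, CourseID, Bldg}, and the restricted closure of {Dept, CourseID} across the fragments never reaches {Term, Bldg}.
Title → Bldg is preserved.
CourseID → Dept is preserved.
Instr, Bldg → Dept is preserved.

Dept, CourseID → Term, Bldg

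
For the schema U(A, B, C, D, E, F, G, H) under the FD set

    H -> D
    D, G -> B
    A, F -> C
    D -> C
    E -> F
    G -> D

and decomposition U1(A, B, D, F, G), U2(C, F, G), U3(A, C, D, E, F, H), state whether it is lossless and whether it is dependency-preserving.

lossy but dependency-preserving

Lossless test (chase): Rows 1 and 3 agree on A, F; apply A, F→C and equate their C entries. Rows 1 and 2 agree on G; apply G→D and equate their D entries. Rows 1 and 2 agree on D, G; apply D, G→B and equate their B entries. No row becomes fully distinguished — the join is lossy.
Dependency preservation: every FD's attributes lie within a single fragment, so each can be enforced locally — preserved.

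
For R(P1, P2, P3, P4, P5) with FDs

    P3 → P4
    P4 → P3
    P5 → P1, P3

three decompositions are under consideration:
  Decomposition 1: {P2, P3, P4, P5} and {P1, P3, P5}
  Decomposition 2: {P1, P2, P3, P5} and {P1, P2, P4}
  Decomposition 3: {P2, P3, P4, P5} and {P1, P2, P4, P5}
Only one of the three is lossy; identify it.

Decomposition 1: common = {P3, P5}, closure = {P1, P3, P4, P5} → lossless.
Decomposition 2: common = {P1, P2}, closure = {P1, P2} → lossy.
Decomposition 3: common = {P2, P4, P5}, closure = {P1, P2, P3, P4, P5} → lossless.

Decomposition 2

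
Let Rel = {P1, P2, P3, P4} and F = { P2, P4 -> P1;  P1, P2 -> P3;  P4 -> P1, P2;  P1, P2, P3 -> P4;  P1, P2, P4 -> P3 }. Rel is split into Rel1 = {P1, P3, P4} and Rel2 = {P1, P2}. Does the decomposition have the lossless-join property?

No

Common attributes: Rel1 ∩ Rel2 = {P1}.
No dependency enlarges {P1}, so (P1)⁺ = {P1}.
The closure contains neither all of Rel1 = {P1, P3, P4} nor all of Rel2 = {P1, P2}, so the common attributes are not a superkey of either fragment. The join is lossy.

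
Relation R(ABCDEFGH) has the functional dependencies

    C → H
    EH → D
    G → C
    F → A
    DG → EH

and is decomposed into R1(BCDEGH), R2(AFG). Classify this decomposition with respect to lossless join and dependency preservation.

lossy but dependency-preserving

Lossless test: (G)⁺ = {CGH}, which is a superkey of neither fragment — lossy.
Dependency preservation: every FD's attributes lie within a single fragment, so each can be enforced locally — preserved.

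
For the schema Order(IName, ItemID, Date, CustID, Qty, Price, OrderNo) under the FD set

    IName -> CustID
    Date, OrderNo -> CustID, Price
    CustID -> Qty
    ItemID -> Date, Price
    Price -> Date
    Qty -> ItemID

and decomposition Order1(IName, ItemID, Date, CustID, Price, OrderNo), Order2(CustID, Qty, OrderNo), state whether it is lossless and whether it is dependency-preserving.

Lossless test: (CustID, OrderNo)⁺ = {ItemID, Date, CustID, Qty, Price, OrderNo}, which contains all of one fragment — lossless.
Dependency preservation: the restricted closure of {Qty} across the fragments never reaches {ItemID}, so Qty → ItemID cannot be enforced without a join — not preserved.

lossless but not dependency-preserving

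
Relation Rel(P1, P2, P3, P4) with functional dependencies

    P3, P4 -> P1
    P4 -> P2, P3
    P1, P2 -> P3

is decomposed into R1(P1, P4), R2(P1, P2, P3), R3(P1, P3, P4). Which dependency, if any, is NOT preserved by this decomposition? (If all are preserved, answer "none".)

P4 -> P2, P3

Check P4 → P2, P3: no single fragment contains all of {P2, P3, P4}, and the restricted closure of {P4} across the fragments never reaches {P2, P3}.
P3, P4 → P1 is preserved.
P1, P2 → P3 is preserved.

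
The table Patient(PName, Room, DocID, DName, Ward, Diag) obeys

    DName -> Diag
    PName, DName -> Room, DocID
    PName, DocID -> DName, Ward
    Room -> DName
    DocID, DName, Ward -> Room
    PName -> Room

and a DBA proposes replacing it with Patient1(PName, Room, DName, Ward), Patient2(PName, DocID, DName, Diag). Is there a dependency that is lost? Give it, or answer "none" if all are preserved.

DocID, DName, Ward -> Room

Check DocID, DName, Ward → Room: no single fragment contains all of {Room, DocID, DName, Ward}, and the restricted closure of {DocID, DName, Ward} across the fragments never reaches {Room}.
DName → Diag is preserved.
PName, DName → Room, DocID is preserved.
PName, DocID → DName, Ward is preserved.
Room → DName is preserved.
PName → Room is preserved.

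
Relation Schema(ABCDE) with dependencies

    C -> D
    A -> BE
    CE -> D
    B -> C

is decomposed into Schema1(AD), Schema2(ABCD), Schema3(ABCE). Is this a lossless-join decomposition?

Yes

Chase test. Columns are ABCDE; row i has aⱼ where attribute j ∈ Schemai, else bᵢⱼ.
Initial tableau (one row per fragment):
  row 1: a1 b12 b13 a4 b15
  row 2: a1 a2 a3 a4 b25
  row 3: a1 a2 a3 b34 a5
Rows 2 and 3 agree on C; apply C→D and equate their D entries.
Rows 1 and 2 agree on A; apply A→BE and equate their BE entries.
Rows 1 and 3 agree on A; apply A→BE and equate their BE entries.
Rows 1 and 2 agree on B; apply B→C and equate their C entries.
Row 1 is now all distinguished symbols — the join is lossless.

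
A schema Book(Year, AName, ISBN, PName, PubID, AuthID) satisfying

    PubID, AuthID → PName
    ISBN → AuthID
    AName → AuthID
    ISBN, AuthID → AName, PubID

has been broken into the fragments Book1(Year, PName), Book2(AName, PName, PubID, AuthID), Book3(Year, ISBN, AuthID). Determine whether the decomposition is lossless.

No

Chase test. Columns are Year, AName, ISBN, PName, PubID, AuthID; row i has aⱼ where attribute j ∈ Booki, else bᵢⱼ.
Initial tableau (one row per fragment):
  row 1: a1 b12 b13 a4 b15 b16
  row 2: b21 a2 b23 a4 a5 a6
  row 3: a1 b32 a3 b34 b35 a6
No row becomes fully distinguished — the join is lossy.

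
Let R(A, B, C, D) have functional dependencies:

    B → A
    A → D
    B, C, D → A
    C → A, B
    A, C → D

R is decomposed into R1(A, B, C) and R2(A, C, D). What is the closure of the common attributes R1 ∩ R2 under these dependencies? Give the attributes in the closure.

R1 ∩ R2 = {A, C}.
A → D applies, adding D
C → A, B applies, adding B
Closure: {A, B, C, D}.

A, B, C, D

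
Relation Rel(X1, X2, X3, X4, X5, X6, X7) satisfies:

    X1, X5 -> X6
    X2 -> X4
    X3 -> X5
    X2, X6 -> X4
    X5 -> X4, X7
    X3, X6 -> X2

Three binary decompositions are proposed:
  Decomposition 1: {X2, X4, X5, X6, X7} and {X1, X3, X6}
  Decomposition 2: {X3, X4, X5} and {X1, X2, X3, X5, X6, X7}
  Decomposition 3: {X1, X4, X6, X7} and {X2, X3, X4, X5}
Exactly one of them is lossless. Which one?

Decomposition 2

Decomposition 1: common = {X6}, closure = {X6} → lossy.
Decomposition 2: common = {X3, X5}, closure = {X3, X4, X5, X7} → lossless.
Decomposition 3: common = {X4}, closure = {X4} → lossy.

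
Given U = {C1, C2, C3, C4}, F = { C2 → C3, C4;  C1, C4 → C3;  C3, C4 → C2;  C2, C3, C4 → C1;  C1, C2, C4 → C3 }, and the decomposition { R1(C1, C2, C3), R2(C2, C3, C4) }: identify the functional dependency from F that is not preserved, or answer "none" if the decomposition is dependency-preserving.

C1, C4 → C3

Check C1, C4 → C3: no single fragment contains all of {C1, C3, C4}, and the restricted closure of {C1, C4} across the fragments never reaches {C3}.
C2 → C3, C4 is preserved.
C3, C4 → C2 is preserved.
C2, C3, C4 → C1 is preserved.
C1, C2, C4 → C3 is preserved.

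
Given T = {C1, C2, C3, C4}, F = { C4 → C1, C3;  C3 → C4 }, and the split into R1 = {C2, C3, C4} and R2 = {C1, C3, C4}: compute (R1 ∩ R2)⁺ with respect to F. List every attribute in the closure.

R1 ∩ R2 = {C3, C4}.
C4 → C1, C3 applies, adding C1
Closure: {C1, C3, C4}.

C1, C3, C4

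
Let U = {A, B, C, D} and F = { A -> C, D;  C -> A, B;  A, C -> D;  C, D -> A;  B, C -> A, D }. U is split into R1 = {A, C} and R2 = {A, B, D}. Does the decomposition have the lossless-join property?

Common attributes: R1 ∩ R2 = {A}.
Closure of {A}: A → C, D applies, adding C, D; C → A, B applies, adding B. So (A)⁺ = {A, B, C, D}.
This closure contains every attribute of R1, so R1 ∩ R2 → R1. The join is lossless.

Yes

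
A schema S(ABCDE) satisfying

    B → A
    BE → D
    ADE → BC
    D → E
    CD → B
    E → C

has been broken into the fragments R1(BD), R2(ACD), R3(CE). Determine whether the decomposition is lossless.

No

Chase test. Columns are ABCDE; row i has aⱼ where attribute j ∈ Ri, else bᵢⱼ.
Initial tableau (one row per fragment):
  row 1: b11 a2 b13 a4 b15
  row 2: a1 b22 a3 a4 b25
  row 3: b31 b32 a3 b34 a5
Rows 1 and 2 agree on D; apply D→E and equate their E entries.
Rows 1 and 2 agree on E; apply E→C and equate their C entries.
Rows 1 and 2 agree on CD; apply CD→B and equate their B entries.
Rows 1 and 2 agree on B; apply B→A and equate their A entries.
No row becomes fully distinguished — the join is lossy.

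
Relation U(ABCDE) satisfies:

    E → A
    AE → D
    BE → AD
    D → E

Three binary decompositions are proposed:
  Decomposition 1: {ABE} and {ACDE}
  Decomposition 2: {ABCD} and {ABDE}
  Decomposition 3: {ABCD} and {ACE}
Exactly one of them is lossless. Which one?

Decomposition 2

Decomposition 1: common = {AE}, closure = {ADE} → lossy.
Decomposition 2: common = {ABD}, closure = {ABDE} → lossless.
Decomposition 3: common = {AC}, closure = {AC} → lossy.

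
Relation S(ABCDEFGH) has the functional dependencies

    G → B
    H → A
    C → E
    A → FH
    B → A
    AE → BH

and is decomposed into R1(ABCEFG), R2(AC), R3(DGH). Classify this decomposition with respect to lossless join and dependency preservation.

Lossless test (chase): Rows 1 and 3 agree on G; apply G→B and equate their B entries. Rows 1 and 2 agree on C; apply C→E and equate their E entries. Rows 1 and 2 agree on A; apply A→FH and equate their FH entries. Rows 1 and 3 agree on B; apply B→A and equate their A entries. Rows 1 and 2 agree on AE; apply AE→BH and equate their BH entries. Rows 1 and 3 agree on A; apply A→FH and equate their FH entries. No row becomes fully distinguished — the join is lossy.
Dependency preservation: the restricted closure of {H} across the fragments never reaches {A}, so H → A cannot be enforced without a join — not preserved.

lossy and not dependency-preserving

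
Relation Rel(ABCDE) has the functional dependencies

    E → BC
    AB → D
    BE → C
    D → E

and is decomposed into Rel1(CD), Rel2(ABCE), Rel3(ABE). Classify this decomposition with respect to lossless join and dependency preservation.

lossy and not dependency-preserving

Lossless test (chase): Rows 2 and 3 agree on E; apply E→BC and equate their BC entries. Rows 2 and 3 agree on AB; apply AB→D and equate their D entries. No row becomes fully distinguished — the join is lossy.
Dependency preservation: the restricted closure of {AB} across the fragments never reaches {D}, so AB → D cannot be enforced without a join — not preserved.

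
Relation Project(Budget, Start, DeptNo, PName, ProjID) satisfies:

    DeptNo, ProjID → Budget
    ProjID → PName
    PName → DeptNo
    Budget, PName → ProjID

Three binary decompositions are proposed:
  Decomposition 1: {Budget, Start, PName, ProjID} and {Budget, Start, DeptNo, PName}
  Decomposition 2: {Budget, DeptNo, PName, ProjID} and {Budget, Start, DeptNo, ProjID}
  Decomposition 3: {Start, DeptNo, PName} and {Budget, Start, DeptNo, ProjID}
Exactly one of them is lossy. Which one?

Decomposition 1: common = {Budget, Start, PName}, closure = {Budget, Start, DeptNo, PName, ProjID} → lossless.
Decomposition 2: common = {Budget, DeptNo, ProjID}, closure = {Budget, DeptNo, PName, ProjID} → lossless.
Decomposition 3: common = {Start, DeptNo}, closure = {Start, DeptNo} → lossy.

Decomposition 3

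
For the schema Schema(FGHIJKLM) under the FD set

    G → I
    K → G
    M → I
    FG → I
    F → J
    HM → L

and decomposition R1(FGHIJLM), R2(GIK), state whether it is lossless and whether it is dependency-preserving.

lossy but dependency-preserving

Lossless test: (GI)⁺ = {GI}, which is a superkey of neither fragment — lossy.
Dependency preservation: every FD's attributes lie within a single fragment, so each can be enforced locally — preserved.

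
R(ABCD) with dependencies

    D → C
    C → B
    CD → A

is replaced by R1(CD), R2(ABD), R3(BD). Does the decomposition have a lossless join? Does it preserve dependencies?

Lossless test (chase): Rows 1 and 2 agree on D; apply D→C and equate their C entries. Rows 1 and 3 agree on D; apply D→C and equate their C entries. Rows 1 and 2 agree on C; apply C→B and equate their B entries. Rows 1 and 2 agree on CD; apply CD→A and equate their A entries. Rows 1 and 3 agree on CD; apply CD→A and equate their A entries. Row 1 is now all distinguished symbols — the join is lossless.
Dependency preservation: the restricted closure of {C} across the fragments never reaches {B}, so C → B cannot be enforced without a join — not preserved.

lossless but not dependency-preserving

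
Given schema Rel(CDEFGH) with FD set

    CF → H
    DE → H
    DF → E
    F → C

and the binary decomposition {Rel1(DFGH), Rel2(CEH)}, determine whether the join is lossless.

No

Common attributes: Rel1 ∩ Rel2 = {H}.
No dependency enlarges {H}, so (H)⁺ = {H}.
The closure contains neither all of Rel1 = {DFGH} nor all of Rel2 = {CEH}, so the common attributes are not a superkey of either fragment. The join is lossy.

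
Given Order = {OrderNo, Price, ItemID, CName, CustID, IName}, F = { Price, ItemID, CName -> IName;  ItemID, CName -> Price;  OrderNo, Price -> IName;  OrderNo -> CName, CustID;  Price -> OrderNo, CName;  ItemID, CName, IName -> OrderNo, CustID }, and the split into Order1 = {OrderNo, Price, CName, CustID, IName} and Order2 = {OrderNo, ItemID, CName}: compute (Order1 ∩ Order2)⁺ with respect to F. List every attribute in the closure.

OrderNo, CName, CustID

Order1 ∩ Order2 = {OrderNo, CName}.
OrderNo → CName, CustID applies, adding CustID
Closure: {OrderNo, CName, CustID}.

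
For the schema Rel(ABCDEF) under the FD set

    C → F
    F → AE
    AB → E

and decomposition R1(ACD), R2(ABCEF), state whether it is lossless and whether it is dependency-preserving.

Lossless test: (AC)⁺ = {ACEF}, which is a superkey of neither fragment — lossy.
Dependency preservation: every FD's attributes lie within a single fragment, so each can be enforced locally — preserved.

lossy but dependency-preserving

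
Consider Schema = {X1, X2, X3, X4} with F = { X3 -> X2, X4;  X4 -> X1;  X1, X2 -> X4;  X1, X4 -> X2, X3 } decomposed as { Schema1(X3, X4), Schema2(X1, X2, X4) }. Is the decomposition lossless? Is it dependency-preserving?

Lossless test: (X4)⁺ = {X1, X2, X3, X4}, which contains all of one fragment — lossless.
Dependency preservation: X3 → X2, X4; X1, X4 → X2, X3 are not contained in any single fragment, but the restricted closure of each left-hand side across the fragments still reaches the right-hand side; the remaining FDs each lie inside some fragment. All dependencies are preserved.

lossless and dependency-preserving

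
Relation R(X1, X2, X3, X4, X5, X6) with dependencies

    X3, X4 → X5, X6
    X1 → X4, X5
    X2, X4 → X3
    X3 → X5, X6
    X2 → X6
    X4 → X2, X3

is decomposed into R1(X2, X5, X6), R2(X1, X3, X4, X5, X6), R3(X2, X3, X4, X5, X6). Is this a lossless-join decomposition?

Chase test. Columns are X1, X2, X3, X4, X5, X6; row i has aⱼ where attribute j ∈ Ri, else bᵢⱼ.
Initial tableau (one row per fragment):
  row 1: b11 a2 b13 b14 a5 a6
  row 2: a1 b22 a3 a4 a5 a6
  row 3: b31 a2 a3 a4 a5 a6
Rows 2 and 3 agree on X4; apply X4→X2, X3 and equate their X2, X3 entries.
Row 2 is now all distinguished symbols — the join is lossless.

Yes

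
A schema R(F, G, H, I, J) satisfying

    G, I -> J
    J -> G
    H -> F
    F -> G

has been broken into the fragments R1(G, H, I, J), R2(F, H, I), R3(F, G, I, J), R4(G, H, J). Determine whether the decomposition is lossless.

Chase test. Columns are F, G, H, I, J; row i has aⱼ where attribute j ∈ Ri, else bᵢⱼ.
Initial tableau (one row per fragment):
  row 1: b11 a2 a3 a4 a5
  row 2: a1 b22 a3 a4 b25
  row 3: a1 a2 b33 a4 a5
  row 4: b41 a2 a3 b44 a5
Rows 1 and 2 agree on H; apply H→F and equate their F entries.
Rows 1 and 4 agree on H; apply H→F and equate their F entries.
Rows 1 and 2 agree on F; apply F→G and equate their G entries.
Rows 1 and 2 agree on G, I; apply G, I→J and equate their J entries.
Row 1 is now all distinguished symbols — the join is lossless.

Yes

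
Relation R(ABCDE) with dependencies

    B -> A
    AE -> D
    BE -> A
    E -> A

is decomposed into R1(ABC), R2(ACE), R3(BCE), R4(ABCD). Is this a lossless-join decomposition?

Chase test. Columns are ABCDE; row i has aⱼ where attribute j ∈ Ri, else bᵢⱼ.
Initial tableau (one row per fragment):
  row 1: a1 a2 a3 b14 b15
  row 2: a1 b22 a3 b24 a5
  row 3: b31 a2 a3 b34 a5
  row 4: a1 a2 a3 a4 b45
Rows 1 and 3 agree on B; apply B→A and equate their A entries.
Rows 2 and 3 agree on AE; apply AE→D and equate their D entries.
No row becomes fully distinguished — the join is lossy.

No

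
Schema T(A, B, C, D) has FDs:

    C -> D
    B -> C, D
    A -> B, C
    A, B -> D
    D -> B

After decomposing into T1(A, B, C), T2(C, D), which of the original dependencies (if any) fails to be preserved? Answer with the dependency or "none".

none

C → D lies within T2.
B → C, D: restricted closure across fragments reaches C, D.
A → B, C lies within T1.
A, B → D: restricted closure across fragments reaches D.
D → B: restricted closure across fragments reaches B.
Every dependency is enforceable on the fragments, so the decomposition is dependency-preserving.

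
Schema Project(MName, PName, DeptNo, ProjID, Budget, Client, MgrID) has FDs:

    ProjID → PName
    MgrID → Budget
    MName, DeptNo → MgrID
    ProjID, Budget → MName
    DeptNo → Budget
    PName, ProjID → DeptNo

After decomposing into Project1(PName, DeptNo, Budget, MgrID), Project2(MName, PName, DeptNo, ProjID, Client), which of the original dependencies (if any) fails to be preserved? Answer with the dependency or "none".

Check MName, DeptNo → MgrID: no single fragment contains all of {MName, DeptNo, MgrID}, and the restricted closure of {MName, DeptNo} across the fragments never reaches {MgrID}.
ProjID → PName is preserved.
MgrID → Budget is preserved.
ProjID, Budget → MName is preserved.
DeptNo → Budget is preserved.
PName, ProjID → DeptNo is preserved.

MName, DeptNo → MgrID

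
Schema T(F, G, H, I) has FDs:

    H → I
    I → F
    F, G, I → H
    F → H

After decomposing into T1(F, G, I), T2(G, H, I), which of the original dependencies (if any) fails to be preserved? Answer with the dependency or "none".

H → I lies within T2.
I → F lies within T1.
F, G, I → H: restricted closure across fragments reaches H.
F → H: restricted closure across fragments reaches H.
Every dependency is enforceable on the fragments, so the decomposition is dependency-preserving.

none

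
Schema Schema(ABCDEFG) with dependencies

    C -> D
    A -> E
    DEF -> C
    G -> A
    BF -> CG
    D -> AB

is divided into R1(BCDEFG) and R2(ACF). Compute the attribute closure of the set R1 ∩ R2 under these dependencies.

ABCDEFG

R1 ∩ R2 = {CF}.
C → D applies, adding D
D → AB applies, adding AB
A → E applies, adding E
BF → CG applies, adding G
Closure: {ABCDEFG}.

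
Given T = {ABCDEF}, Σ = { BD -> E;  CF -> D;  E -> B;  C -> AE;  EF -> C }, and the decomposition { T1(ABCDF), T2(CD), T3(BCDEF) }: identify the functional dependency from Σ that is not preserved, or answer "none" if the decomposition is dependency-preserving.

none

BD → E lies within T3.
CF → D lies within T1.
E → B lies within T3.
C → AE: restricted closure across fragments reaches AE.
EF → C lies within T3.
Every dependency is enforceable on the fragments, so the decomposition is dependency-preserving.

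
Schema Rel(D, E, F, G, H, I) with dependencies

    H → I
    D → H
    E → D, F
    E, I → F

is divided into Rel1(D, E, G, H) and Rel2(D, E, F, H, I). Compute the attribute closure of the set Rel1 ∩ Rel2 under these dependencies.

D, E, F, H, I

Rel1 ∩ Rel2 = {D, E, H}.
H → I applies, adding I
E → D, F applies, adding F
Closure: {D, E, F, H, I}.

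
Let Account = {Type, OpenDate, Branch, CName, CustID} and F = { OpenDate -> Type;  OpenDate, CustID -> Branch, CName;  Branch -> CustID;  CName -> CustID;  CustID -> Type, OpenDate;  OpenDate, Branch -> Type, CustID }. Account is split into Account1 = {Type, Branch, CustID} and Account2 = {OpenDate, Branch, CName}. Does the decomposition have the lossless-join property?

Common attributes: Account1 ∩ Account2 = {Branch}.
Closure of {Branch}: Branch → CustID applies, adding CustID; CustID → Type, OpenDate applies, adding Type, OpenDate; OpenDate, CustID → Branch, CName applies, adding CName. So (Branch)⁺ = {Type, OpenDate, Branch, CName, CustID}.
This closure contains every attribute of Account1, so Account1 ∩ Account2 → Account1. The join is lossless.

Yes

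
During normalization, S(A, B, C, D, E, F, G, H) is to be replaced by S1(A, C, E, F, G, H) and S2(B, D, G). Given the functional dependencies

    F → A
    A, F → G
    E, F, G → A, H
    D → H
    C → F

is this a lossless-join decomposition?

No

Common attributes: S1 ∩ S2 = {G}.
No dependency enlarges {G}, so (G)⁺ = {G}.
The closure contains neither all of S1 = {A, C, E, F, G, H} nor all of S2 = {B, D, G}, so the common attributes are not a superkey of either fragment. The join is lossy.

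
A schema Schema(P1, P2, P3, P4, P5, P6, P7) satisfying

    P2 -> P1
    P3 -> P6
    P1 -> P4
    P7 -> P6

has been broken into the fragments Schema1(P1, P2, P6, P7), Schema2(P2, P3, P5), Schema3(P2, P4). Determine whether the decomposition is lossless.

No

Chase test. Columns are P1, P2, P3, P4, P5, P6, P7; row i has aⱼ where attribute j ∈ Schemai, else bᵢⱼ.
Initial tableau (one row per fragment):
  row 1: a1 a2 b13 b14 b15 a6 a7
  row 2: b21 a2 a3 b24 a5 b26 b27
  row 3: b31 a2 b33 a4 b35 b36 b37
Rows 1 and 2 agree on P2; apply P2→P1 and equate their P1 entries.
Rows 1 and 3 agree on P2; apply P2→P1 and equate their P1 entries.
Rows 1 and 2 agree on P1; apply P1→P4 and equate their P4 entries.
Rows 1 and 3 agree on P1; apply P1→P4 and equate their P4 entries.
No row becomes fully distinguished — the join is lossy.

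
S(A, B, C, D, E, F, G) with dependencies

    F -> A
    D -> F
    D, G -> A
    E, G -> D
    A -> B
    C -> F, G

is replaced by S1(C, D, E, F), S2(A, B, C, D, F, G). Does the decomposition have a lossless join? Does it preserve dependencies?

lossless but not dependency-preserving

Lossless test: (C, D, F)⁺ = {A, B, C, D, F, G}, which contains all of one fragment — lossless.
Dependency preservation: the restricted closure of {E, G} across the fragments never reaches {D}, so E, G → D cannot be enforced without a join — not preserved.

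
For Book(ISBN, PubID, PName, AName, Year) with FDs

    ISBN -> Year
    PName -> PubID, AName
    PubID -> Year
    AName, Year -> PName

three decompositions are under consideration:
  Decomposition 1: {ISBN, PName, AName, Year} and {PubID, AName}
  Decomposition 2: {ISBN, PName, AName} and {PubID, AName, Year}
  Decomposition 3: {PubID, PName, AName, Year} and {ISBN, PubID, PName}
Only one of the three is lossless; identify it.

Decomposition 3

Decomposition 1: common = {AName}, closure = {AName} → lossy.
Decomposition 2: common = {AName}, closure = {AName} → lossy.
Decomposition 3: common = {PubID, PName}, closure = {PubID, PName, AName, Year} → lossless.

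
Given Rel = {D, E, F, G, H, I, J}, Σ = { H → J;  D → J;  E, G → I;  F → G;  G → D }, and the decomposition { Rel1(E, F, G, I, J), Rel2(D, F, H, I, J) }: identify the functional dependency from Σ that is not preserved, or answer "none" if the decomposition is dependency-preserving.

G → D

Check G → D: no single fragment contains all of {D, G}, and the restricted closure of {G} across the fragments never reaches {D}.
H → J is preserved.
D → J is preserved.
E, G → I is preserved.
F → G is preserved.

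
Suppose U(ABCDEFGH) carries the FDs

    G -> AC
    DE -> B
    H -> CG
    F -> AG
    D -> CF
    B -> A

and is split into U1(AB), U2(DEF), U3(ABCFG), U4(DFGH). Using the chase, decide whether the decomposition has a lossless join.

No

Chase test. Columns are ABCDEFGH; row i has aⱼ where attribute j ∈ Ui, else bᵢⱼ.
Initial tableau (one row per fragment):
  row 1: a1 a2 b13 b14 b15 b16 b17 b18
  row 2: b21 b22 b23 a4 a5 a6 b27 b28
  row 3: a1 a2 a3 b34 b35 a6 a7 b38
  row 4: b41 b42 b43 a4 b45 a6 a7 a8
Rows 3 and 4 agree on G; apply G→AC and equate their AC entries.
Rows 2 and 3 agree on F; apply F→AG and equate their AG entries.
Rows 2 and 4 agree on D; apply D→CF and equate their CF entries.
No row becomes fully distinguished — the join is lossy.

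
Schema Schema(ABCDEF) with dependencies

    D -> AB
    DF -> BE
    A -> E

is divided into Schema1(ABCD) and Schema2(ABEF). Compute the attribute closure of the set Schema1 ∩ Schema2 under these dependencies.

Schema1 ∩ Schema2 = {AB}.
A → E applies, adding E
Closure: {ABE}.

ABE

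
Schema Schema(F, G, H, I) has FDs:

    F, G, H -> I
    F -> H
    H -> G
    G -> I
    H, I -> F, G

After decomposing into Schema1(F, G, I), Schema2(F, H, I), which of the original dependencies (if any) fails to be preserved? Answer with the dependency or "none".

F, G, H → I: restricted closure across fragments reaches I.
F → H lies within Schema2.
H → G: restricted closure across fragments reaches G.
G → I lies within Schema1.
H, I → F, G: restricted closure across fragments reaches F, G.
Every dependency is enforceable on the fragments, so the decomposition is dependency-preserving.

none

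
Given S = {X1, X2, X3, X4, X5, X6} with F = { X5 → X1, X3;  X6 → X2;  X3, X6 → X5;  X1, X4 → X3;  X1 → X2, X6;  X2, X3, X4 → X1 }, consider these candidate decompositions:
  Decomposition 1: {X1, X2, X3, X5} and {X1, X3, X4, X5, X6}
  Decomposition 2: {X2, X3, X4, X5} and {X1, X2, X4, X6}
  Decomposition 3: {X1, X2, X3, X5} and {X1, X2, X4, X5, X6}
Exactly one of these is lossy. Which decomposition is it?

Decomposition 1: common = {X1, X3, X5}, closure = {X1, X2, X3, X5, X6} → lossless.
Decomposition 2: common = {X2, X4}, closure = {X2, X4} → lossy.
Decomposition 3: common = {X1, X2, X5}, closure = {X1, X2, X3, X5, X6} → lossless.

Decomposition 2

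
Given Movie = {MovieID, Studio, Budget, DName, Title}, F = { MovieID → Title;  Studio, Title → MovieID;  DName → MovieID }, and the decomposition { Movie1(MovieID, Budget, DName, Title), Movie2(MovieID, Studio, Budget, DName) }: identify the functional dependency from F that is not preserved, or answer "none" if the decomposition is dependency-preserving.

Studio, Title → MovieID

Check Studio, Title → MovieID: no single fragment contains all of {MovieID, Studio, Title}, and the restricted closure of {Studio, Title} across the fragments never reaches {MovieID}.
MovieID → Title is preserved.
DName → MovieID is preserved.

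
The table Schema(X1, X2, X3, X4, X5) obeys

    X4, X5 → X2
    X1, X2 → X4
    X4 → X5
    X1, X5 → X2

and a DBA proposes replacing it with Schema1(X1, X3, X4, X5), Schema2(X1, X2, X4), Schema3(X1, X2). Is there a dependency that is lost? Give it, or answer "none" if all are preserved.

X4, X5 → X2: restricted closure across fragments reaches X2.
X1, X2 → X4 lies within Schema2.
X4 → X5 lies within Schema1.
X1, X5 → X2: restricted closure across fragments reaches X2.
Every dependency is enforceable on the fragments, so the decomposition is dependency-preserving.

none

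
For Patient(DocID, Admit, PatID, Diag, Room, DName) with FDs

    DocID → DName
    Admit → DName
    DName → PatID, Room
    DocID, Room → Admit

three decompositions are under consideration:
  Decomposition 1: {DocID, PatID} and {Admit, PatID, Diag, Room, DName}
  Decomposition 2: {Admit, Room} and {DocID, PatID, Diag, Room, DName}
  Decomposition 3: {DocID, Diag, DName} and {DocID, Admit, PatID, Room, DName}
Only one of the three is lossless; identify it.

Decomposition 3

Decomposition 1: common = {PatID}, closure = {PatID} → lossy.
Decomposition 2: common = {Room}, closure = {Room} → lossy.
Decomposition 3: common = {DocID, DName}, closure = {DocID, Admit, PatID, Room, DName} → lossless.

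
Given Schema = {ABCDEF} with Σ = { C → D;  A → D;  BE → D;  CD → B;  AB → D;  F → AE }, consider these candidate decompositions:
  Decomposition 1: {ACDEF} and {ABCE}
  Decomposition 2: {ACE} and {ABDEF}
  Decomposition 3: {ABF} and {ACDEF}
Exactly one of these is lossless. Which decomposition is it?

Decomposition 1

Decomposition 1: common = {ACE}, closure = {ABCDE} → lossless.
Decomposition 2: common = {AE}, closure = {ADE} → lossy.
Decomposition 3: common = {AF}, closure = {ADEF} → lossy.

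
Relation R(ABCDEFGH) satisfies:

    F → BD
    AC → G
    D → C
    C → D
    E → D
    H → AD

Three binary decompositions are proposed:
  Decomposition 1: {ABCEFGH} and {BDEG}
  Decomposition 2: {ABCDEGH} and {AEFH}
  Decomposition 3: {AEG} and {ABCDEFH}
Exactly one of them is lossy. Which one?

Decomposition 1: common = {BEG}, closure = {BCDEG} → lossless.
Decomposition 2: common = {AEH}, closure = {ACDEGH} → lossy.
Decomposition 3: common = {AE}, closure = {ACDEG} → lossless.

Decomposition 2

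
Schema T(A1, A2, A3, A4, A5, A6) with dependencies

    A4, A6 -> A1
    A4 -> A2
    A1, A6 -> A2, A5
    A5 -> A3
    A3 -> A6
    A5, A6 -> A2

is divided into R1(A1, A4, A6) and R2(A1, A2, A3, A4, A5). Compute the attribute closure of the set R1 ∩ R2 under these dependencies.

R1 ∩ R2 = {A1, A4}.
A4 → A2 applies, adding A2
Closure: {A1, A2, A4}.

A1, A2, A4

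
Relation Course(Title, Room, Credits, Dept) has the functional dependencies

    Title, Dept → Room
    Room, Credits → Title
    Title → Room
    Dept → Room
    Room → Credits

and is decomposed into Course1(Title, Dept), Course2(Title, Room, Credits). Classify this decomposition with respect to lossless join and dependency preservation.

lossless and dependency-preserving

Lossless test: (Title)⁺ = {Title, Room, Credits}, which contains all of one fragment — lossless.
Dependency preservation: Title, Dept → Room; Dept → Room are not contained in any single fragment, but the restricted closure of each left-hand side across the fragments still reaches the right-hand side; the remaining FDs each lie inside some fragment. All dependencies are preserved.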